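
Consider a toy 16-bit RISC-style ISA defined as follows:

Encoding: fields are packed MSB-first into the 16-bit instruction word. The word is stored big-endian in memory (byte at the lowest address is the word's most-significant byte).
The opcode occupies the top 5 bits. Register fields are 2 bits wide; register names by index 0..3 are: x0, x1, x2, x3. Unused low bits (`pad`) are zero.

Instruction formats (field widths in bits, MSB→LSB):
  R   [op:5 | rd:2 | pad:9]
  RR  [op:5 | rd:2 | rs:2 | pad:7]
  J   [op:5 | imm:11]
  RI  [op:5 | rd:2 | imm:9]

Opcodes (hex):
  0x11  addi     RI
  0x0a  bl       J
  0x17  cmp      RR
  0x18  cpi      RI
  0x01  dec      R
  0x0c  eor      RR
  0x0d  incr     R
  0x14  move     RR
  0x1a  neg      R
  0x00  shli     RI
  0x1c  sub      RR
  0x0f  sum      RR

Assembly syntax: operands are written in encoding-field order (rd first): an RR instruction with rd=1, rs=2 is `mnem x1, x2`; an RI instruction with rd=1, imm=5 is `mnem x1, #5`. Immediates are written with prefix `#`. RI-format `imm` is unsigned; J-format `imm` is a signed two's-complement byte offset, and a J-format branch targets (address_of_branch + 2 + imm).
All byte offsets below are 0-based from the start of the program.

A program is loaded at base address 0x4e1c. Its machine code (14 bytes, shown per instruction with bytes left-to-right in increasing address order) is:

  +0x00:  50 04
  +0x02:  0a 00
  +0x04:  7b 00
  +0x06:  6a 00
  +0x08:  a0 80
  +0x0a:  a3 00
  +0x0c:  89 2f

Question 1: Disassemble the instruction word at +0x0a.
move x1, x2

off 0x0a: read a3 00 as big → 0xa300
  top 5b → 0x14 → move [RR]
  [10:9] rd=1 = x1
  [8:7] rs=2 = x2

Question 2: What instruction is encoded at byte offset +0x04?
sum x1, x2

@+04  big-endian(7b 00) = 0x7b00
  opcode bits[15:11]=0xf: sum/RR
  [10:9] rd=1 = x1
  [8:7] rs=2 = x2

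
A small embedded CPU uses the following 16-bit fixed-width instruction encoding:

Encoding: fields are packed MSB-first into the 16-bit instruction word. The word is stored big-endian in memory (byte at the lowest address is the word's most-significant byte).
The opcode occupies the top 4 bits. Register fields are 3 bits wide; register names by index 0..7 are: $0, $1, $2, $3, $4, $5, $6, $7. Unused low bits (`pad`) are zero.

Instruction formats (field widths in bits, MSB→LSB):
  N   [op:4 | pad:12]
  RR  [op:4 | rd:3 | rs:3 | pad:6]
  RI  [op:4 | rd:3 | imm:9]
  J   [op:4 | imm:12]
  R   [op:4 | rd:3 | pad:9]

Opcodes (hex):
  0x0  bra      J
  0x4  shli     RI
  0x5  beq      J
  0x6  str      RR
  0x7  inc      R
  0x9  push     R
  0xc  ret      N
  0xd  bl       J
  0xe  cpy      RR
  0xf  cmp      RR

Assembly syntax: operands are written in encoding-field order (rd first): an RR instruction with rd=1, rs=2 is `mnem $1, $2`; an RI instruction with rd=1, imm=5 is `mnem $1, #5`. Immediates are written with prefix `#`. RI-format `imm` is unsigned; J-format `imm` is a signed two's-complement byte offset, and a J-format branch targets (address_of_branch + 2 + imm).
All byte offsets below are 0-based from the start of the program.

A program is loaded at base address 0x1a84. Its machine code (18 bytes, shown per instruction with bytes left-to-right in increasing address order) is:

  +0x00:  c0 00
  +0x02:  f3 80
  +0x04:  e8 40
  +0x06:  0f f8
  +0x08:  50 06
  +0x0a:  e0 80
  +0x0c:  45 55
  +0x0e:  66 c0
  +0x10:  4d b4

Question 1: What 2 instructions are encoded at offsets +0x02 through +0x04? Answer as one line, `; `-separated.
cmp $1, $6; cpy $4, $1

[02] f3 80 → 0xf380
  op=0xf380>>12=0xf ⇒ cmp (RR)
  rd: (w>>9)&0x7=0x1 → $1
  rs: (w>>6)&0x7=0x6 → $6
[04] e8 40 → 0xe840
  op=0xe840>>12=0xe ⇒ cpy (RR)
  rd: (w>>9)&0x7=0x4 → $4
  rs: (w>>6)&0x7=0x1 → $1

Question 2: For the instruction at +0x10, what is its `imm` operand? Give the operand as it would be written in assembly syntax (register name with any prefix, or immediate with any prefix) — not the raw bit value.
off 0x10: read 4d b4 as big → 0x4db4
  top 4b → 0x4 → shli [RI]
  [11:9] rd=6 = $6
  [8:0] imm=436 = #436

#436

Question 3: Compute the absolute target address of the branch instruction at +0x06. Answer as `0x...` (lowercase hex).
0x1a84

[06] 0f f8 → 0x0ff8
  top 4b → 0x0 → bra [J]
  [11:0] imm=4088 (s12→-8) = #-8
  target = base 0x1a84 + off 0x06 + 2 + imm -8 = 0x1a84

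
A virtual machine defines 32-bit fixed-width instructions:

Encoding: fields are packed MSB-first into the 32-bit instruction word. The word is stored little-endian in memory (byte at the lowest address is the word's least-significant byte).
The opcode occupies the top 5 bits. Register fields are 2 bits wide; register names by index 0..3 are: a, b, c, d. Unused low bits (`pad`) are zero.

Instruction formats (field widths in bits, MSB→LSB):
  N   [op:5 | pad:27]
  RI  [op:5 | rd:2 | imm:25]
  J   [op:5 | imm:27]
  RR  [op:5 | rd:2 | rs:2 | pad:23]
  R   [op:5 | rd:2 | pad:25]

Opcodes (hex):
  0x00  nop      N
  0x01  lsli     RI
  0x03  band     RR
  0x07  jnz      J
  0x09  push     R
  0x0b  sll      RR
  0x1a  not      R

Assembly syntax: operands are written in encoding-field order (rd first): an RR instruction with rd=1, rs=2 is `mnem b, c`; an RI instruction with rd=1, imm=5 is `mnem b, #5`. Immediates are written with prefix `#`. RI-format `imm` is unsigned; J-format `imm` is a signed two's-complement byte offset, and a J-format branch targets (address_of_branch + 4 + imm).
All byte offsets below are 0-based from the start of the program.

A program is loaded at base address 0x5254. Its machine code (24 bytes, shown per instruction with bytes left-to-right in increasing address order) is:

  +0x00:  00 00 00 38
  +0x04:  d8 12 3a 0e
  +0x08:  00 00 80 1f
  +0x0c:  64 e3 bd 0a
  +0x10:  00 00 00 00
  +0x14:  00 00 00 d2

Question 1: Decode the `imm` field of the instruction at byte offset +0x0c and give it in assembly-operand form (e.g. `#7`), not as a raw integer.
#12444516

[0c] 64 e3 bd 0a → 0x0abde364
  opcode bits[31:27]=0x1: lsli/RI
  rd@[26:25]=0x1 ⇒ b
  imm@[24:0]=0xbde364 ⇒ #12444516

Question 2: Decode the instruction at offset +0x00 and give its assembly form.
jnz #0

[00] 00 00 00 38 → 0x38000000
  top 5b → 0x7 → jnz [J]
  [26:0] imm=0 = #0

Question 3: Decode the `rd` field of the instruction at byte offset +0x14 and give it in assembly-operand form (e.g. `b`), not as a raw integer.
off 0x14: read 00 00 00 d2 as little → 0xd2000000
  op=0xd2000000>>27=0x1a ⇒ not (R)
  rd: (w>>25)&0x3=0x1 → b

b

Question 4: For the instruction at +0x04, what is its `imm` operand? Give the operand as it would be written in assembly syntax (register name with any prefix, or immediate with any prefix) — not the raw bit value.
+0x04: d8 12 3a 0e ⇒ word 0x0e3a12d8 (little)
  opcode bits[31:27]=0x1: lsli/RI
  rd@[26:25]=0x3 ⇒ d
  imm@[24:0]=0x3a12d8 ⇒ #3805912

#3805912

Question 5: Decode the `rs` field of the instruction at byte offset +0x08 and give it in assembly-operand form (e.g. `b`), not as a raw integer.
@+08  little-endian(00 00 80 1f) = 0x1f800000
  op=0x1f800000>>27=0x3 ⇒ band (RR)
  [26:25] rd=3 = d
  [24:23] rs=3 = d

d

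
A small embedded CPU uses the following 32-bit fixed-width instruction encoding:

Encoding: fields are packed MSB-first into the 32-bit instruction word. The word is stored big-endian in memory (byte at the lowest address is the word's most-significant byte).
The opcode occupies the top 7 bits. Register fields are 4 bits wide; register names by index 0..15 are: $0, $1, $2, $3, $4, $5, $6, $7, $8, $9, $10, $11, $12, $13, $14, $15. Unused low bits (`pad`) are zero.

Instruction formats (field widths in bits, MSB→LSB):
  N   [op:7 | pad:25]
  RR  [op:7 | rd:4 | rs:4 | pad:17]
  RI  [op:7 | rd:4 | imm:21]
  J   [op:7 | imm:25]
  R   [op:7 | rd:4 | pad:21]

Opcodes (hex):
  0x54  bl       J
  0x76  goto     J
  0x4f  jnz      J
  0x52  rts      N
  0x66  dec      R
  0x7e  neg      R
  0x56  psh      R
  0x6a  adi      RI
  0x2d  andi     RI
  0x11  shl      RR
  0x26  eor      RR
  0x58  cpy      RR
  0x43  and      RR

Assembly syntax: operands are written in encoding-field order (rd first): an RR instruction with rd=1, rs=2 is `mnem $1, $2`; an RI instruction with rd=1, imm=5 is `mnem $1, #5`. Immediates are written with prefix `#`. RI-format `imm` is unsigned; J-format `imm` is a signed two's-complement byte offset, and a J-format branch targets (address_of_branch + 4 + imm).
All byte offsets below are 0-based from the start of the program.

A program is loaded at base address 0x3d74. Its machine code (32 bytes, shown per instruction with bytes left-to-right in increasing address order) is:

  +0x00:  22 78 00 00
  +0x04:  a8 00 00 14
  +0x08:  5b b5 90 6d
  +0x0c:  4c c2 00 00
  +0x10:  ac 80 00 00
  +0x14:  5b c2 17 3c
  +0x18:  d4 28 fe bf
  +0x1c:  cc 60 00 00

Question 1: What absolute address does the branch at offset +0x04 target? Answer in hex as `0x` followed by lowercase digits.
@+04  big-endian(a8 00 00 14) = 0xa8000014
  op=0xa8000014>>25=0x54 ⇒ bl (J)
  imm@[24:0]=0x14 ⇒ #20
  target = base 0x3d74 + off 0x04 + 4 + imm 20 = 0x3d90

0x3d90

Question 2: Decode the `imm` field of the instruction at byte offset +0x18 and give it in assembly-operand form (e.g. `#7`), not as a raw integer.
#589503

off 0x18: read d4 28 fe bf as big → 0xd428febf
  top 7b → 0x6a → adi [RI]
  [24:21] rd=1 = $1
  [20:0] imm=589503 = #589503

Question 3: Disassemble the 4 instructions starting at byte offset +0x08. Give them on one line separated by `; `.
andi $13, #1413229; eor $6, $1; psh $4; andi $14, #137020

[08] 5b b5 90 6d → 0x5bb5906d
  op=0x5bb5906d>>25=0x2d ⇒ andi (RI)
  [24:21] rd=13 = $13
  [20:0] imm=1413229 = #1413229
[0c] 4c c2 00 00 → 0x4cc20000
  op=0x4cc20000>>25=0x26 ⇒ eor (RR)
  [24:21] rd=6 = $6
  [20:17] rs=1 = $1
[10] ac 80 00 00 → 0xac800000
  op=0xac800000>>25=0x56 ⇒ psh (R)
  [24:21] rd=4 = $4
[14] 5b c2 17 3c → 0x5bc2173c
  op=0x5bc2173c>>25=0x2d ⇒ andi (RI)
  [24:21] rd=14 = $14
  [20:0] imm=137020 = #137020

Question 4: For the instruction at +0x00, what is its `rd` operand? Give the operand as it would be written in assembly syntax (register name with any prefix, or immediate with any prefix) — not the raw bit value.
[00] 22 78 00 00 → 0x22780000
  top 7b → 0x11 → shl [RR]
  [24:21] rd=3 = $3
  [20:17] rs=12 = $12

$3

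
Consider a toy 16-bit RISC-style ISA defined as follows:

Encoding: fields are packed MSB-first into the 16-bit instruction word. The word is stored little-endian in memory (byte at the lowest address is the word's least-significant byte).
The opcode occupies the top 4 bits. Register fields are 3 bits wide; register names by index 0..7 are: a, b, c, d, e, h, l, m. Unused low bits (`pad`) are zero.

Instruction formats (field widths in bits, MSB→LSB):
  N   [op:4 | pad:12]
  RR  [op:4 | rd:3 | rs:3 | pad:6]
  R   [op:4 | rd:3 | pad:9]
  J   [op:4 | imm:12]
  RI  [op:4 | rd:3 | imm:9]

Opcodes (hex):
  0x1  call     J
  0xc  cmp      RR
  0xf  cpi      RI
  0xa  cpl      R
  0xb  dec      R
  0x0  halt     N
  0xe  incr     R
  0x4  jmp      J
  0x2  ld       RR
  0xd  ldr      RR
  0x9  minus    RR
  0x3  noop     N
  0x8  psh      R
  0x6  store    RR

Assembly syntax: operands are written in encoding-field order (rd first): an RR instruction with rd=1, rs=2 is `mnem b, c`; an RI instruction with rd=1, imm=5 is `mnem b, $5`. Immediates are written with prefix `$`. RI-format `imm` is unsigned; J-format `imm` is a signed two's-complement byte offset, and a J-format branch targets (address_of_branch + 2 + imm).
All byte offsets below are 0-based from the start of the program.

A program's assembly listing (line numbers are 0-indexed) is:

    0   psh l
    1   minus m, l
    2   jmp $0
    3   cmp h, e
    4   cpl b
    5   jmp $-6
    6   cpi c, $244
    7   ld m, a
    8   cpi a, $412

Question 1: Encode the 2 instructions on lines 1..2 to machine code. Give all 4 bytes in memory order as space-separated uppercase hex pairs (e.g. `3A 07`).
80 9F 00 40

L1: minus op=0x9:4|rd=7:3|rs=6:3|pad=0:6 ⇒ 0x9f80 ⇒ little 80 9f
L2: jmp op=0x4:4|imm=0:12 ⇒ 0x4000 ⇒ little 00 40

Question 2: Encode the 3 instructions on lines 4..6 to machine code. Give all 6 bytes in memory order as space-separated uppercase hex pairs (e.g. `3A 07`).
L4: cpl op=0xa:4|rd=1:3|pad=0:9 ⇒ 0xa200 ⇒ little 00 a2
L5: jmp op=0x4:4|imm=-6:12 ⇒ 0x4ffa ⇒ little fa 4f
L6: cpi op=0xf:4|rd=2:3|imm=244:9 ⇒ 0xf4f4 ⇒ little f4 f4

00 A2 FA 4F F4 F4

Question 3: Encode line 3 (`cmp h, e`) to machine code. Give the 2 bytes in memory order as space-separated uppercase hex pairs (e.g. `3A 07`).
L3: cmp op=0xc:4|rd=5:3|rs=4:3|pad=0:6 ⇒ 0xcb00 ⇒ little 00 cb

00 CB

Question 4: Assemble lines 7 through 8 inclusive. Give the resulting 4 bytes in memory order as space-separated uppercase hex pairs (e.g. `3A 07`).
00 2E 9C F1

L7: ld op=0x2:4|rd=7:3|rs=0:3|pad=0:6 ⇒ 0x2e00 ⇒ little 00 2e
L8: cpi op=0xf:4|rd=0:3|imm=412:9 ⇒ 0xf19c ⇒ little 9c f1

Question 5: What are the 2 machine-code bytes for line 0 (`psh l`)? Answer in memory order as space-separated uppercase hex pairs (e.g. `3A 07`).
00 8C

L0: psh op=0x8:4|rd=6:3|pad=0:9 ⇒ 0x8c00 ⇒ little 00 8c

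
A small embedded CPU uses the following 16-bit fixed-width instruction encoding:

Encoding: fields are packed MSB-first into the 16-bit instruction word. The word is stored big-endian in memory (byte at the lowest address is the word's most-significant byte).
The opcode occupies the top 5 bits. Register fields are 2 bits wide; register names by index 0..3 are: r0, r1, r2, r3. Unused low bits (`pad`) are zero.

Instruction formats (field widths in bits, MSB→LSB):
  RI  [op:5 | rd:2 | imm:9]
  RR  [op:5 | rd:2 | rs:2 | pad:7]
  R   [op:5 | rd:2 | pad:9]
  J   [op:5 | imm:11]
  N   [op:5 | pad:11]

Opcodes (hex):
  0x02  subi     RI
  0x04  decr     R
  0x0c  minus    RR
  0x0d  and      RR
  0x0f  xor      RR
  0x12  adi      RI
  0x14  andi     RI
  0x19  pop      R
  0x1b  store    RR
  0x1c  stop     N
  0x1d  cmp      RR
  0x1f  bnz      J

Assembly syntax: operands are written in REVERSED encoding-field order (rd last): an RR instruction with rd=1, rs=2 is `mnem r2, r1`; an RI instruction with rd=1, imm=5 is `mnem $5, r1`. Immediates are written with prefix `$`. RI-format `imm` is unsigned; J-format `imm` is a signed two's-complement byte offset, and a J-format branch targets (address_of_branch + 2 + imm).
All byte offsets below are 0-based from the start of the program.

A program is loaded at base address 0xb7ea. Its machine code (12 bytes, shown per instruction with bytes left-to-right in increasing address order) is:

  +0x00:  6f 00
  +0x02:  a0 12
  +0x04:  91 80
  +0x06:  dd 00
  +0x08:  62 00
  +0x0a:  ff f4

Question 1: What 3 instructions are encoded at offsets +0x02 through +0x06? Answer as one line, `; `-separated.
andi $18, r0; adi $384, r0; store r2, r2

off 0x02: read a0 12 as big → 0xa012
  top 5b → 0x14 → andi [RI]
  [10:9] rd=0 = r0
  [8:0] imm=18 = $18
off 0x04: read 91 80 as big → 0x9180
  top 5b → 0x12 → adi [RI]
  [10:9] rd=0 = r0
  [8:0] imm=384 = $384
off 0x06: read dd 00 as big → 0xdd00
  top 5b → 0x1b → store [RR]
  [10:9] rd=2 = r2
  [8:7] rs=2 = r2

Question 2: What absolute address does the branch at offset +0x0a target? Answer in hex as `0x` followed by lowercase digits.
@+0a  big-endian(ff f4) = 0xfff4
  top 5b → 0x1f → bnz [J]
  imm: (w>>0)&0x7ff=0x7f4 (s11→-12) → $-12
  target = base 0xb7ea + off 0x0a + 2 + imm -12 = 0xb7ea

0xb7ea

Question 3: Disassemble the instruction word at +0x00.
@+00  big-endian(6f 00) = 0x6f00
  top 5b → 0xd → and [RR]
  rd@[10:9]=0x3 ⇒ r3
  rs@[8:7]=0x2 ⇒ r2

and r2, r3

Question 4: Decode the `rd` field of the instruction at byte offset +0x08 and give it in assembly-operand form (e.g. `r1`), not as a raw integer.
off 0x08: read 62 00 as big → 0x6200
  opcode bits[15:11]=0xc: minus/RR
  [10:9] rd=1 = r1
  [8:7] rs=0 = r0

r1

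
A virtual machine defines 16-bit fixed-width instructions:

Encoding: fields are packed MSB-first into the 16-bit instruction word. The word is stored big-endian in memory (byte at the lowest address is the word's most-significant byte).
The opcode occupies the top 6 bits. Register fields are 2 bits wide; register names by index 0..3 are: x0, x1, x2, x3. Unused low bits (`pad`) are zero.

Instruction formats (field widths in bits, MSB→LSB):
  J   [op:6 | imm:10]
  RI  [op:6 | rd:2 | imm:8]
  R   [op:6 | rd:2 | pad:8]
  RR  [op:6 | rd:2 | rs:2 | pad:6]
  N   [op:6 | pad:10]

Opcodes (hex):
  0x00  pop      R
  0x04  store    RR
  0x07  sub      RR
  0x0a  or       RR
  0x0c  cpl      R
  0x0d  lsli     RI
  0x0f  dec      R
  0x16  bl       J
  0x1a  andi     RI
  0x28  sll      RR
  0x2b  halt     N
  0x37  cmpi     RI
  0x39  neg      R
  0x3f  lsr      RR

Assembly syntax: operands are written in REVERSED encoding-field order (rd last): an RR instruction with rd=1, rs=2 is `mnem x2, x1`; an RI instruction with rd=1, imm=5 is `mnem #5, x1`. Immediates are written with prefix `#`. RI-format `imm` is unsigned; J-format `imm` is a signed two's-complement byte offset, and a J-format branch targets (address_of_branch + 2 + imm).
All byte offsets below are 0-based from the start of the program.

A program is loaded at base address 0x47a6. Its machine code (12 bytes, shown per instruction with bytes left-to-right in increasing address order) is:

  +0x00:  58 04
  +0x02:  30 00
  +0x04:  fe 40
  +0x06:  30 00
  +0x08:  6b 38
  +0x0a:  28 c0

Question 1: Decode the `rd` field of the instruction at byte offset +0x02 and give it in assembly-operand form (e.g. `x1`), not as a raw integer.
x0

off 0x02: read 30 00 as big → 0x3000
  opcode bits[15:10]=0xc: cpl/R
  rd: (w>>8)&0x3=0x0 → x0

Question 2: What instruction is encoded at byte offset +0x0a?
@+0a  big-endian(28 c0) = 0x28c0
  op=0x28c0>>10=0xa ⇒ or (RR)
  rd: (w>>8)&0x3=0x0 → x0
  rs: (w>>6)&0x3=0x3 → x3

or x3, x0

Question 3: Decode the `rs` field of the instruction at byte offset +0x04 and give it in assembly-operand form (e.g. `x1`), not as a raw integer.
x1

off 0x04: read fe 40 as big → 0xfe40
  top 6b → 0x3f → lsr [RR]
  rd: (w>>8)&0x3=0x2 → x2
  rs: (w>>6)&0x3=0x1 → x1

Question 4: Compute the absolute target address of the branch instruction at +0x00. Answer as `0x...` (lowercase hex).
0x47ac

@+00  big-endian(58 04) = 0x5804
  op=0x5804>>10=0x16 ⇒ bl (J)
  [9:0] imm=4 = #4
  target = base 0x47a6 + off 0x00 + 2 + imm 4 = 0x47ac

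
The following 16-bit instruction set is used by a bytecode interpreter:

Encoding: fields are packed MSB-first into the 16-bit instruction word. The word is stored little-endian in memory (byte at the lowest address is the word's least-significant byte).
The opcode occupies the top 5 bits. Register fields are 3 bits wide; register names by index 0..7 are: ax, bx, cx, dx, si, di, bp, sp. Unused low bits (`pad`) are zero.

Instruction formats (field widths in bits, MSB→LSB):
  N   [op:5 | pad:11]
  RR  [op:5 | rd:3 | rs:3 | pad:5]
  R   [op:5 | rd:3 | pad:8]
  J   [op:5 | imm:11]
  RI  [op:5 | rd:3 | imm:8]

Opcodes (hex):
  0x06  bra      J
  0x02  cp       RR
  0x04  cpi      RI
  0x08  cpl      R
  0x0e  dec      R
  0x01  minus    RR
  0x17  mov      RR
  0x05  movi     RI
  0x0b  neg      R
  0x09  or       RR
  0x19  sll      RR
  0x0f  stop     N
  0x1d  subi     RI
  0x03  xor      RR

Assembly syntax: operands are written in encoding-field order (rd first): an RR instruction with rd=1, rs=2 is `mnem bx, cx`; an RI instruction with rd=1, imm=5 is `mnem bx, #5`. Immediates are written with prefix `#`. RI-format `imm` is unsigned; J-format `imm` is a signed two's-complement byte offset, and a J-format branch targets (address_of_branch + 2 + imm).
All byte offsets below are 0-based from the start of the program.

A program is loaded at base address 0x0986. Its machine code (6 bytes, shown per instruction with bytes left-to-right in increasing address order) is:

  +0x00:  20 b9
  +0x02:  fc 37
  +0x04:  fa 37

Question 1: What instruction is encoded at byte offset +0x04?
@+04  little-endian(fa 37) = 0x37fa
  opcode bits[15:11]=0x6: bra/J
  imm@[10:0]=0x7fa (s11→-6) ⇒ #-6

bra #-6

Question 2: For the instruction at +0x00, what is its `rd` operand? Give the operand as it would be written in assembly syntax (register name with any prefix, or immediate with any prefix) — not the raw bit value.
@+00  little-endian(20 b9) = 0xb920
  opcode bits[15:11]=0x17: mov/RR
  rd: (w>>8)&0x7=0x1 → bx
  rs: (w>>5)&0x7=0x1 → bx

bx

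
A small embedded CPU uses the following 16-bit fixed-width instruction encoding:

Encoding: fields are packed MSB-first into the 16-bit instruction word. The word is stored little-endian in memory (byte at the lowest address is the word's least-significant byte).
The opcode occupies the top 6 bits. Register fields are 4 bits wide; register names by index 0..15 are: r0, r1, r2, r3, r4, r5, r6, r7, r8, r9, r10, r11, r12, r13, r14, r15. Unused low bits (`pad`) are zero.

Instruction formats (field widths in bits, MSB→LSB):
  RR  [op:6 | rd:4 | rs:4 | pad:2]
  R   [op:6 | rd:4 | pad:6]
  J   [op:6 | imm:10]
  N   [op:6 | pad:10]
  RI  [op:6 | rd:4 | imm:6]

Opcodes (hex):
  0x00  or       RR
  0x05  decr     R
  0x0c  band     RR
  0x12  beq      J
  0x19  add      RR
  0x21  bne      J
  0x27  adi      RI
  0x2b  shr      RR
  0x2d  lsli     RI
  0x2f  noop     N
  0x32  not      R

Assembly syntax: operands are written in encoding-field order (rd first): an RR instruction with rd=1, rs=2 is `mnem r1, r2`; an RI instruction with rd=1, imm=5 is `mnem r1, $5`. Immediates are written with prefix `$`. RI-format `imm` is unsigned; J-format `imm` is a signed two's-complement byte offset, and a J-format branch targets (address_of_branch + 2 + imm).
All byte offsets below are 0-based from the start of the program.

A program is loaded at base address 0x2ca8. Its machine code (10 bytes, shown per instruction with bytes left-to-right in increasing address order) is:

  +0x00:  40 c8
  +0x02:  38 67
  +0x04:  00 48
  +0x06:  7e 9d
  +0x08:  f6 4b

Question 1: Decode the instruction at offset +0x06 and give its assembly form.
adi r5, $62

[06] 7e 9d → 0x9d7e
  top 6b → 0x27 → adi [RI]
  rd@[9:6]=0x5 ⇒ r5
  imm@[5:0]=0x3e ⇒ $62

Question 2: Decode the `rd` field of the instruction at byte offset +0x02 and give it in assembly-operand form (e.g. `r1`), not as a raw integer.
r12

off 0x02: read 38 67 as little → 0x6738
  opcode bits[15:10]=0x19: add/RR
  [9:6] rd=12 = r12
  [5:2] rs=14 = r14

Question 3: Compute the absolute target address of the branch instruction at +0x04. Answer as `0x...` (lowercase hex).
off 0x04: read 00 48 as little → 0x4800
  top 6b → 0x12 → beq [J]
  imm: (w>>0)&0x3ff=0x0 → $0
  target = base 0x2ca8 + off 0x04 + 2 + imm 0 = 0x2cae

0x2cae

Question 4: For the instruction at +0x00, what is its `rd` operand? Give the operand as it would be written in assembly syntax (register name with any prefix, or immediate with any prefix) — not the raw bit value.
+0x00: 40 c8 ⇒ word 0xc840 (little)
  opcode bits[15:10]=0x32: not/R
  rd: (w>>6)&0xf=0x1 → r1

r1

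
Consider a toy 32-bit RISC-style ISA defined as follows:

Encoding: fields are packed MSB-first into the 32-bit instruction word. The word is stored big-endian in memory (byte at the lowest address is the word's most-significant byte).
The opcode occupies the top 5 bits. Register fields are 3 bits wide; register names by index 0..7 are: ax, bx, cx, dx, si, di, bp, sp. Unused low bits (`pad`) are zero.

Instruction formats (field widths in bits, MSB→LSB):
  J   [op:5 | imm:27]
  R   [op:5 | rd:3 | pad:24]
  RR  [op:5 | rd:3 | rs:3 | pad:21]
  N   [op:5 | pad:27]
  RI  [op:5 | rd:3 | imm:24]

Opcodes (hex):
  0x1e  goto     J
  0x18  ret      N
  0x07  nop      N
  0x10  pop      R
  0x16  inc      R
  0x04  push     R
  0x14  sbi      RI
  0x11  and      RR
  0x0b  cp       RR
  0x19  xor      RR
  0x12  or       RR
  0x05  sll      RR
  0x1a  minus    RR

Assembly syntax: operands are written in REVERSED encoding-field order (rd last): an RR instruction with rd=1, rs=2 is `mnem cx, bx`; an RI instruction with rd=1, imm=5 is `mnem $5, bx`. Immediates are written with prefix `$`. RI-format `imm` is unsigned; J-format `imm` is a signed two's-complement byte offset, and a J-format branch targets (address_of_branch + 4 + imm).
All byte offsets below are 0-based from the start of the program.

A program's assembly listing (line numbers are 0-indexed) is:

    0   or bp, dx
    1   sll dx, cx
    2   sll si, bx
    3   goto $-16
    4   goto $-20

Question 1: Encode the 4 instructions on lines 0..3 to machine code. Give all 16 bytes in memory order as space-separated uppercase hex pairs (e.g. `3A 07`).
0. or fields op=0x12:5|rd=3:3|rs=6:3|pad=0:21 → word 93c00000h → 93 c0 00 00
1. sll fields op=0x5:5|rd=2:3|rs=3:3|pad=0:21 → word 2a600000h → 2a 60 00 00
2. sll fields op=0x5:5|rd=1:3|rs=4:3|pad=0:21 → word 29800000h → 29 80 00 00
3. goto fields op=0x1e:5|imm=-16:27 → word f7fffff0h → f7 ff ff f0

93 C0 00 00 2A 60 00 00 29 80 00 00 F7 FF FF F0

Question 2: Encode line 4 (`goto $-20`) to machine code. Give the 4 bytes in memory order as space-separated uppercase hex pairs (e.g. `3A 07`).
F7 FF FF EC

line 4 (goto): pack op=0x1e:5|imm=-20:27 = 0xf7ffffec; big→ f7 ff ff ec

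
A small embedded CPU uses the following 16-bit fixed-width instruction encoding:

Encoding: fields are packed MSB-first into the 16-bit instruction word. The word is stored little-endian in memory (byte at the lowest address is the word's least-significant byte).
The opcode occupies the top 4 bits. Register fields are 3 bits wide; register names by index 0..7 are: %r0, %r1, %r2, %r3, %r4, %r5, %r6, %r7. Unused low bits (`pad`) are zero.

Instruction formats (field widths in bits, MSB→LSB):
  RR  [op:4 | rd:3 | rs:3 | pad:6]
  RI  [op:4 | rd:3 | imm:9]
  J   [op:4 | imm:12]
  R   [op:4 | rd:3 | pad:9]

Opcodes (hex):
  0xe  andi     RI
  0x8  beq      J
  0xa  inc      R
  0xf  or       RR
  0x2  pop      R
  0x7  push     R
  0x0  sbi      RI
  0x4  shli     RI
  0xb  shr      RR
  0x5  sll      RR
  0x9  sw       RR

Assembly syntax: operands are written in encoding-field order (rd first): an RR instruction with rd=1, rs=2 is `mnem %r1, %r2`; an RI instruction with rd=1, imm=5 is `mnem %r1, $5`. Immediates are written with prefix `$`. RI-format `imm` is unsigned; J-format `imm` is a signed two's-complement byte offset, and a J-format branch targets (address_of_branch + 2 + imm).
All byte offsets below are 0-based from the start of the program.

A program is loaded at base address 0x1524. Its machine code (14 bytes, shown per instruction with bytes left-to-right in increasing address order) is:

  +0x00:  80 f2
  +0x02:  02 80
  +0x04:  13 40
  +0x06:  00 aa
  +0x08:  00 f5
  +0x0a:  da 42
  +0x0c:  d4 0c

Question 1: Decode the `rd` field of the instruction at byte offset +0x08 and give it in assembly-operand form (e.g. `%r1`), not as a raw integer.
%r2

+0x08: 00 f5 ⇒ word 0xf500 (little)
  opcode bits[15:12]=0xf: or/RR
  [11:9] rd=2 = %r2
  [8:6] rs=4 = %r4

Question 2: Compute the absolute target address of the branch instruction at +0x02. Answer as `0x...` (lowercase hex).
0x152a

@+02  little-endian(02 80) = 0x8002
  opcode bits[15:12]=0x8: beq/J
  [11:0] imm=2 = $2
  target = base 0x1524 + off 0x02 + 2 + imm 2 = 0x152a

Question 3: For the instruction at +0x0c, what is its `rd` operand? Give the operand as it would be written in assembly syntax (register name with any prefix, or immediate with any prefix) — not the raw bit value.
@+0c  little-endian(d4 0c) = 0x0cd4
  top 4b → 0x0 → sbi [RI]
  rd@[11:9]=0x6 ⇒ %r6
  imm@[8:0]=0xd4 ⇒ $212

%r6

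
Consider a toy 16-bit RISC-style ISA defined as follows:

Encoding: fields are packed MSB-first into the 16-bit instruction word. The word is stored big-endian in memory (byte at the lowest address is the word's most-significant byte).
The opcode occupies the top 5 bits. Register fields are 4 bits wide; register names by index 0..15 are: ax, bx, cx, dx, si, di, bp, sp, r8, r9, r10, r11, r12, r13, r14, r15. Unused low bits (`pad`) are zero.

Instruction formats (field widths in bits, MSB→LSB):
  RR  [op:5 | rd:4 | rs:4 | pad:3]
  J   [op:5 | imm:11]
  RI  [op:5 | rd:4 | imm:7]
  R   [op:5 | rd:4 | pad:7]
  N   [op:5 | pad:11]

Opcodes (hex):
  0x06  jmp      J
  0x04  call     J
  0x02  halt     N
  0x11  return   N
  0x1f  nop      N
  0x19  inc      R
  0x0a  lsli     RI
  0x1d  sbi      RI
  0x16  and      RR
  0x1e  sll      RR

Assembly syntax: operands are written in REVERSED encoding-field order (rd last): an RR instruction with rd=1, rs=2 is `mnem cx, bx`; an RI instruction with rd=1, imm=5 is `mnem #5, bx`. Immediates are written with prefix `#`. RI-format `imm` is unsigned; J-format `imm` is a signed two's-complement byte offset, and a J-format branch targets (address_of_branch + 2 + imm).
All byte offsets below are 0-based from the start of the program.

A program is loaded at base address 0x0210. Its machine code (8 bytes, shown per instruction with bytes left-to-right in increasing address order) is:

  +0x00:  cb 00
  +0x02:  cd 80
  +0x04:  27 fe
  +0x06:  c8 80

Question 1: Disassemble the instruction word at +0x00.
inc bp

+0x00: cb 00 ⇒ word 0xcb00 (big)
  opcode bits[15:11]=0x19: inc/R
  rd: (w>>7)&0xf=0x6 → bp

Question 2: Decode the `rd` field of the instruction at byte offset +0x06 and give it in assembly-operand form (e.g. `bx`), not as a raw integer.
bx

off 0x06: read c8 80 as big → 0xc880
  top 5b → 0x19 → inc [R]
  rd: (w>>7)&0xf=0x1 → bx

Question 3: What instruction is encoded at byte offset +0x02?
+0x02: cd 80 ⇒ word 0xcd80 (big)
  op=0xcd80>>11=0x19 ⇒ inc (R)
  rd@[10:7]=0xb ⇒ r11

inc r11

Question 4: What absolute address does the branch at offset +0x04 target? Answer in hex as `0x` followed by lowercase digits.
0x0214

off 0x04: read 27 fe as big → 0x27fe
  opcode bits[15:11]=0x4: call/J
  imm@[10:0]=0x7fe (s11→-2) ⇒ #-2
  target = base 0x0210 + off 0x04 + 2 + imm -2 = 0x0214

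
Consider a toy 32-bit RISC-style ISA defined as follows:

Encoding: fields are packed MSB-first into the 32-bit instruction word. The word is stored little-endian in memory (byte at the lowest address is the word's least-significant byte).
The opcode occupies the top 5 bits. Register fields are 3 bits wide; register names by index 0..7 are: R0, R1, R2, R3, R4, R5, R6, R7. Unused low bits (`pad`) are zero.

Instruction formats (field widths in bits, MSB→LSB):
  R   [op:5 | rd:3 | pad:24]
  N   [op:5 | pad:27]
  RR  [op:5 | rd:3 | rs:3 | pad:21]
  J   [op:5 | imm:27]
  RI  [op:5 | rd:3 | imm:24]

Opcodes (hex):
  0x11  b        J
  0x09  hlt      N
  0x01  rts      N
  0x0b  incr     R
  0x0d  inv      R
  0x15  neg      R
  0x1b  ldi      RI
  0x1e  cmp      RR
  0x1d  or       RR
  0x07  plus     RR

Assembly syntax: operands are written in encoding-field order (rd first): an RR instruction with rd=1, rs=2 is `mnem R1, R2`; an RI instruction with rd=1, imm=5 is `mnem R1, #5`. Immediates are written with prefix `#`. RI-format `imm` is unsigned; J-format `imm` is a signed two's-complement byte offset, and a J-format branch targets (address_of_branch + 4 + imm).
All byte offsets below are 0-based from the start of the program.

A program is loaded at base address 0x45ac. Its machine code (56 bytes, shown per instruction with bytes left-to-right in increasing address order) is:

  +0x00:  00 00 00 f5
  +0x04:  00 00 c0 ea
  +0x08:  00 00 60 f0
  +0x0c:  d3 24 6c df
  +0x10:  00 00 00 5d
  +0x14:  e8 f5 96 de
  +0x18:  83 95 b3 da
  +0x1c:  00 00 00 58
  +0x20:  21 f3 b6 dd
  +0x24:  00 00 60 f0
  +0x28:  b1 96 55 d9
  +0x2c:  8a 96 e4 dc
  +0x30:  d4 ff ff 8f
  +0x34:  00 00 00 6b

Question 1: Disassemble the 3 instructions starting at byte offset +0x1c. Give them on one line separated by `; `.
off 0x1c: read 00 00 00 58 as little → 0x58000000
  top 5b → 0xb → incr [R]
  rd: (w>>24)&0x7=0x0 → R0
off 0x20: read 21 f3 b6 dd as little → 0xddb6f321
  top 5b → 0x1b → ldi [RI]
  rd: (w>>24)&0x7=0x5 → R5
  imm: (w>>0)&0xffffff=0xb6f321 → #11989793
off 0x24: read 00 00 60 f0 as little → 0xf0600000
  top 5b → 0x1e → cmp [RR]
  rd: (w>>24)&0x7=0x0 → R0
  rs: (w>>21)&0x7=0x3 → R3

incr R0; ldi R5, #11989793; cmp R0, R3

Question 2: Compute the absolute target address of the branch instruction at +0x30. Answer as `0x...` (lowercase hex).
[30] d4 ff ff 8f → 0x8fffffd4
  op=0x8fffffd4>>27=0x11 ⇒ b (J)
  imm@[26:0]=0x7ffffd4 (s27→-44) ⇒ #-44
  target = base 0x45ac + off 0x30 + 4 + imm -44 = 0x45b4

0x45b4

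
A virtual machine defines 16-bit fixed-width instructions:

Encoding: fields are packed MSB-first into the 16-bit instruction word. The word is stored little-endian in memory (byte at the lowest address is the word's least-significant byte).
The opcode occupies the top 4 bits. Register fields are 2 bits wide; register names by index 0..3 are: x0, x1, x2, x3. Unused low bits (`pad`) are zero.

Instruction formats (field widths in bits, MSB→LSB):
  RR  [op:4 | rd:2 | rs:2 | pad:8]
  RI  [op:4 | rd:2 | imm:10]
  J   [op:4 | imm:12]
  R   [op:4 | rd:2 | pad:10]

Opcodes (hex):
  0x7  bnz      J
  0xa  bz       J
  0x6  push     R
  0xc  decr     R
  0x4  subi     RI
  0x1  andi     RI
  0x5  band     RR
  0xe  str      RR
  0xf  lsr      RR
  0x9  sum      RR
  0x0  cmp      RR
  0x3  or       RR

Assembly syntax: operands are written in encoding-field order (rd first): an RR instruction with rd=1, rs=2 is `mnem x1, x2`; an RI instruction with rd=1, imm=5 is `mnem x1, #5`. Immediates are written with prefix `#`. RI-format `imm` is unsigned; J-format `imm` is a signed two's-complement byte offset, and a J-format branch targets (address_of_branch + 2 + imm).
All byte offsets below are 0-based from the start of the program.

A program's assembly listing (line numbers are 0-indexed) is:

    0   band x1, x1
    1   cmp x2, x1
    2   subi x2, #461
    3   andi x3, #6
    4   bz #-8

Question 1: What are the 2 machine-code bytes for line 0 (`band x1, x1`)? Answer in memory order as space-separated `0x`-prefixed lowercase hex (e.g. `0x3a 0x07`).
0x00 0x55

line 0 (band): pack op=0x5:4|rd=1:2|rs=1:2|pad=0:8 = 0x5500; little→ 00 55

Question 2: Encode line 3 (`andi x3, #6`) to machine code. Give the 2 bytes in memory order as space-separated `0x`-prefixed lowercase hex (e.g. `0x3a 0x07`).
L3: andi op=0x1:4|rd=3:2|imm=6:10 ⇒ 0x1c06 ⇒ little 06 1c

0x06 0x1c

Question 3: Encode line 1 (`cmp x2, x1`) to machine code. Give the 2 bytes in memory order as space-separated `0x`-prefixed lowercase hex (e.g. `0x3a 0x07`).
0x00 0x09

L1: cmp op=0x0:4|rd=2:2|rs=1:2|pad=0:8 ⇒ 0x0900 ⇒ little 00 09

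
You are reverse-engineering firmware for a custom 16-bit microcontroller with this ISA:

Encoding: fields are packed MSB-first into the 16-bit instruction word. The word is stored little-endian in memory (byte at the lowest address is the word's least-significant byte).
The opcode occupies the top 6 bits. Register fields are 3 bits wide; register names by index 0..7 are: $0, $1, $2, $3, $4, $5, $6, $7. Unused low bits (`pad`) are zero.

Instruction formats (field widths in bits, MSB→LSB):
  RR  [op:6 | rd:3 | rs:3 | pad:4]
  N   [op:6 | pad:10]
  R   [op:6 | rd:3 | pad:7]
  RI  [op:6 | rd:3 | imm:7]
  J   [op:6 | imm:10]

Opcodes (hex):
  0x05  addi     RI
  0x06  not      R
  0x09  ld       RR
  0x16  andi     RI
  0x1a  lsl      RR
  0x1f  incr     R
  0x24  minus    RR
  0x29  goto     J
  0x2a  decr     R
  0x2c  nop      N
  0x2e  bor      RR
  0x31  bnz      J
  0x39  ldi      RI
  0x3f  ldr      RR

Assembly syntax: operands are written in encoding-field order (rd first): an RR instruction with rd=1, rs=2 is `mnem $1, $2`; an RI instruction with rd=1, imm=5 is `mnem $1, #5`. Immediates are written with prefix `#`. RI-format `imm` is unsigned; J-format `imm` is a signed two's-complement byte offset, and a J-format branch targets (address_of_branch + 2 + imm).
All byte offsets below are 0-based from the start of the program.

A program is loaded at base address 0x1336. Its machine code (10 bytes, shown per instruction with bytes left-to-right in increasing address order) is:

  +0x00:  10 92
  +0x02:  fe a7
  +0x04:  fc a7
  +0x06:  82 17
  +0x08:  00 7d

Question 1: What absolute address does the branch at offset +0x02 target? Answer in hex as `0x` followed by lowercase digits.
[02] fe a7 → 0xa7fe
  opcode bits[15:10]=0x29: goto/J
  imm: (w>>0)&0x3ff=0x3fe (s10→-2) → #-2
  target = base 0x1336 + off 0x02 + 2 + imm -2 = 0x1338

0x1338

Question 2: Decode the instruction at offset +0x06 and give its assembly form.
addi $7, #2

[06] 82 17 → 0x1782
  top 6b → 0x5 → addi [RI]
  rd@[9:7]=0x7 ⇒ $7
  imm@[6:0]=0x2 ⇒ #2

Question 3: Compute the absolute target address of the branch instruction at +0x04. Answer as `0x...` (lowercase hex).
+0x04: fc a7 ⇒ word 0xa7fc (little)
  op=0xa7fc>>10=0x29 ⇒ goto (J)
  imm: (w>>0)&0x3ff=0x3fc (s10→-4) → #-4
  target = base 0x1336 + off 0x04 + 2 + imm -4 = 0x1338

0x1338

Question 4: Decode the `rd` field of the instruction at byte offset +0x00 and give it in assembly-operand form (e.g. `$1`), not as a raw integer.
$4

off 0x00: read 10 92 as little → 0x9210
  opcode bits[15:10]=0x24: minus/RR
  [9:7] rd=4 = $4
  [6:4] rs=1 = $1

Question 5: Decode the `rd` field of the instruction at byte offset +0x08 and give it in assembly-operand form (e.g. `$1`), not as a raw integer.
$2

[08] 00 7d → 0x7d00
  op=0x7d00>>10=0x1f ⇒ incr (R)
  [9:7] rd=2 = $2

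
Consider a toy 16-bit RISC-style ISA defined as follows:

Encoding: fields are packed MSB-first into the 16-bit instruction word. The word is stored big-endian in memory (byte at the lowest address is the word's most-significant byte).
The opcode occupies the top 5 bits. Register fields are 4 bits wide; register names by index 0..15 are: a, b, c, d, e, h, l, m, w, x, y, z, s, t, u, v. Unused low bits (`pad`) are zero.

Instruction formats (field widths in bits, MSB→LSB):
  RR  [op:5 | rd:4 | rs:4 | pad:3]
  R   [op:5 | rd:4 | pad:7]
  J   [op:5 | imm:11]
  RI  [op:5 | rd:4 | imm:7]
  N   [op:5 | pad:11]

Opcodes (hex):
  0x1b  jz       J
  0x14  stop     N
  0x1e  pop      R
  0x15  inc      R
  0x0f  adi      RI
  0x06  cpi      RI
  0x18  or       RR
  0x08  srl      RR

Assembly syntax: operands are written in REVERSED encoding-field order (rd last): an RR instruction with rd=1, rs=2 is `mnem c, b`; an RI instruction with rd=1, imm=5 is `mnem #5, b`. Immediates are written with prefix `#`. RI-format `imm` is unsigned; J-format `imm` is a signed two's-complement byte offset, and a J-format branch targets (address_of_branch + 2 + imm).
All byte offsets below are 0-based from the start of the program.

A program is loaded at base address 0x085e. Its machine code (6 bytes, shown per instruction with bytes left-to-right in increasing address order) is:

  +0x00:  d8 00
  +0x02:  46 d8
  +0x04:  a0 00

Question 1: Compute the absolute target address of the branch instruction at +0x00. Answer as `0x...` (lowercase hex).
0x0860

off 0x00: read d8 00 as big → 0xd800
  opcode bits[15:11]=0x1b: jz/J
  imm: (w>>0)&0x7ff=0x0 → #0
  target = base 0x085e + off 0x00 + 2 + imm 0 = 0x0860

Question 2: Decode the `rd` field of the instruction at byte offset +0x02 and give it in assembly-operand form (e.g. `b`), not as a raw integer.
t

off 0x02: read 46 d8 as big → 0x46d8
  op=0x46d8>>11=0x8 ⇒ srl (RR)
  rd@[10:7]=0xd ⇒ t
  rs@[6:3]=0xb ⇒ z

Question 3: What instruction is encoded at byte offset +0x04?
stop

@+04  big-endian(a0 00) = 0xa000
  opcode bits[15:11]=0x14: stop/N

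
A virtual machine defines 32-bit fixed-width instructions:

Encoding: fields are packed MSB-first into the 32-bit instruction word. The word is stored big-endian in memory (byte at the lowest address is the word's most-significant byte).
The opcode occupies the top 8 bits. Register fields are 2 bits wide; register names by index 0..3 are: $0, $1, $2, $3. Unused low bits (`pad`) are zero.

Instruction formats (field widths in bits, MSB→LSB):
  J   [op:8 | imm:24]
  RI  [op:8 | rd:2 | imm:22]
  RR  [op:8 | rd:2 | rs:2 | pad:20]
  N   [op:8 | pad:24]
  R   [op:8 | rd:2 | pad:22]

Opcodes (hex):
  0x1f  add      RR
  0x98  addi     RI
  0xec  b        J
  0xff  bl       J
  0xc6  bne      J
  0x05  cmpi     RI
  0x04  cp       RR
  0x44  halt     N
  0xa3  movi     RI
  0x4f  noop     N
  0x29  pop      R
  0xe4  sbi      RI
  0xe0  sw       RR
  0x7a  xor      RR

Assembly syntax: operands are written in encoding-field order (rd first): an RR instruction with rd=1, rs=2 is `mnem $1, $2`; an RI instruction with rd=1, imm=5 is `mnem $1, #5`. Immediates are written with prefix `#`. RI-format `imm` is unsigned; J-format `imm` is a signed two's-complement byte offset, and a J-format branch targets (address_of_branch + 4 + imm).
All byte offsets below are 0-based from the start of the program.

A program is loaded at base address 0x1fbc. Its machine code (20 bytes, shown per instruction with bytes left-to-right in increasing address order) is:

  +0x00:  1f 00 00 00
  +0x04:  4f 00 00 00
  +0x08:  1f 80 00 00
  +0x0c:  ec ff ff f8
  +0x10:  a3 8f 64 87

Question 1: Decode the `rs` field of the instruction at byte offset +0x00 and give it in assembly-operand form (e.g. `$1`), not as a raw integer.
$0

off 0x00: read 1f 00 00 00 as big → 0x1f000000
  opcode bits[31:24]=0x1f: add/RR
  [23:22] rd=0 = $0
  [21:20] rs=0 = $0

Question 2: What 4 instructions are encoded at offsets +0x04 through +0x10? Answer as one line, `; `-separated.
noop; add $2, $0; b #-8; movi $2, #1008775

+0x04: 4f 00 00 00 ⇒ word 0x4f000000 (big)
  op=0x4f000000>>24=0x4f ⇒ noop (N)
+0x08: 1f 80 00 00 ⇒ word 0x1f800000 (big)
  op=0x1f800000>>24=0x1f ⇒ add (RR)
  rd: (w>>22)&0x3=0x2 → $2
  rs: (w>>20)&0x3=0x0 → $0
+0x0c: ec ff ff f8 ⇒ word 0xecfffff8 (big)
  op=0xecfffff8>>24=0xec ⇒ b (J)
  imm: (w>>0)&0xffffff=0xfffff8 (s24→-8) → #-8
+0x10: a3 8f 64 87 ⇒ word 0xa38f6487 (big)
  op=0xa38f6487>>24=0xa3 ⇒ movi (RI)
  rd: (w>>22)&0x3=0x2 → $2
  imm: (w>>0)&0x3fffff=0xf6487 → #1008775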